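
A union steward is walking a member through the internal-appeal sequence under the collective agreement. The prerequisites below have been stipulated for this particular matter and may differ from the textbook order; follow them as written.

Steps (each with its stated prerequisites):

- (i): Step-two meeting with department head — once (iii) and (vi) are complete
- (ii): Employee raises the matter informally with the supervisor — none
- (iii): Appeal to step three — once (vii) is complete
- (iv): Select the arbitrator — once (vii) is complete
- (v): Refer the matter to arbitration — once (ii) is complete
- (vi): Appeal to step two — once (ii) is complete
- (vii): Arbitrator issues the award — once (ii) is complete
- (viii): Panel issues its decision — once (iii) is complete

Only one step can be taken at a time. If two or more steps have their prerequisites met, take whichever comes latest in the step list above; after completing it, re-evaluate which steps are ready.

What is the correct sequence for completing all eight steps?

(ii) is the only step with nothing outstanding, so it goes first.
Ready: (vii), (vi) and (v). (vii) is listed later → (vii).
(iv) and (iii) now also ready, so the ready set is {(vi), (v), (iv), (iii)}; (vi) is listed later → (vi).
Now (v), (iv) and (iii) have their prerequisites met. (v) is listed later, so (v) next.
Now (iv) and (iii) have their prerequisites met. (iv) is listed later, so (iv) next.
Next only (iii) has its prerequisites met → (iii).
Now (viii) and (i) have their prerequisites met. (viii) is listed later, so (viii) next.
(i) needed (vi) and (iii), now all done → (i).

(ii), (vii), (vi), (v), (iv), (iii), (viii), (i)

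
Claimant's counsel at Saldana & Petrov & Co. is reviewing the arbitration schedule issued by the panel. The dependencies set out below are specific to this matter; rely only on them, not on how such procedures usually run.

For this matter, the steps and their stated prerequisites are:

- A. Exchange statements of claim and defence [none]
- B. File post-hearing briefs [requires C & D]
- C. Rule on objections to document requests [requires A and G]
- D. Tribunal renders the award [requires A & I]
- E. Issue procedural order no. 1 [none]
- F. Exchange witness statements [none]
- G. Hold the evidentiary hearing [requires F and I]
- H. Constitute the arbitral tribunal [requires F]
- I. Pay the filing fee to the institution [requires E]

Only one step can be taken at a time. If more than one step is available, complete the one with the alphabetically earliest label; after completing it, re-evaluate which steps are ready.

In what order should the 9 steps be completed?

A, E and F have no prerequisites; A has the earlier label, so A is first.
E and F are both available; E has the earlier label → E.
I now also ready, so the ready set is {F, I}; F has the earlier label → F.
Now H and I have their prerequisites met. H has the earlier label, so H next.
That leaves I as the only ready step → I.
D and G are both available; D has the earlier label → D.
Next only G has its prerequisites met → G.
Next only C has its prerequisites met → C.
B needed C and D, now all done → B.

A → E → F → H → I → D → G → C → B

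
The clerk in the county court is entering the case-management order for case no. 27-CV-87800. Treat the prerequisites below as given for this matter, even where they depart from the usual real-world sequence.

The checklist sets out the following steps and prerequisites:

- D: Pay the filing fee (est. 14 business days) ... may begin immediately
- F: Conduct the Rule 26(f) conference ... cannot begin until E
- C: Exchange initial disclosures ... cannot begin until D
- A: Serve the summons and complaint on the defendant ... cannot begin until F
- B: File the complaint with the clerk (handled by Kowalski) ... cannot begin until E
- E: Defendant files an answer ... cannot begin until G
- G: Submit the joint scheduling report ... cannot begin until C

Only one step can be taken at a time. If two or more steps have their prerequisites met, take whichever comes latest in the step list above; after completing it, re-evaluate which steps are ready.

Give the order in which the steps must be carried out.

D is the only step with nothing outstanding, so it goes first.
C needed D, now all done → C.
G needed C, now all done → G.
Next only E has its prerequisites met → E.
Now B and F have their prerequisites met. B is listed later, so B next.
F needed E, now all done → F.
A needed F, now all done → A.

D → C → G → E → B → F → A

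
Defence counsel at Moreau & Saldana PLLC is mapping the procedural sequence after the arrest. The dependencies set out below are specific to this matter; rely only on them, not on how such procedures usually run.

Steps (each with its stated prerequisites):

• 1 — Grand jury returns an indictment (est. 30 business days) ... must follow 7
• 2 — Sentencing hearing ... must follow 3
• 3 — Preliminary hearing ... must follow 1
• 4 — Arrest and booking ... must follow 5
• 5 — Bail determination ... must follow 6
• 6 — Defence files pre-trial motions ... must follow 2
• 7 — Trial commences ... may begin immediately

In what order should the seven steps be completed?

7 is the only step with nothing outstanding, so it goes first.
Next only 1 has its prerequisites met → 1.
That leaves 3 as the only ready step → 3.
2 needed 3, now all done → 2.
6 needed 2, now all done → 6.
5 needed 6, now all done → 5.
That leaves 4 as the only ready step → 4.

7, 1, 3, 2, 6, 5, 4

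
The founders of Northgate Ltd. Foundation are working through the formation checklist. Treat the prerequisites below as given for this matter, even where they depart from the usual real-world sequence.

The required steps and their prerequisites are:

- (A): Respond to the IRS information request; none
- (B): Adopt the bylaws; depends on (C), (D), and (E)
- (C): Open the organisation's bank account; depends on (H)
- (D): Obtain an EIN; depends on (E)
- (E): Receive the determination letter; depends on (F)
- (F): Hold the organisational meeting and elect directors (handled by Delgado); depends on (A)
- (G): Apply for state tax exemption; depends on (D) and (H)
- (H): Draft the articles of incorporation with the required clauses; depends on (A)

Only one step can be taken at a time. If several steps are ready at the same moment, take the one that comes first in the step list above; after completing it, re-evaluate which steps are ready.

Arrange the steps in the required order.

(A) → (F) → (E) → (D) → (H) → (C) → (B) → (G)

(A) is the only step with nothing outstanding, so it goes first.
(F) and (H) are both available; (F) is listed earlier → (F).
Now (E) and (H) have their prerequisites met. (E) is listed earlier, so (E) next.
(D) and (H) are both available; (D) is listed earlier → (D).
That leaves (H) as the only ready step → (H).
Now (C) and (G) have their prerequisites met. (C) is listed earlier, so (C) next.
Ready: (B) and (G). (B) is listed earlier → (B).
(G) needed (D) and (H), now all done → (G).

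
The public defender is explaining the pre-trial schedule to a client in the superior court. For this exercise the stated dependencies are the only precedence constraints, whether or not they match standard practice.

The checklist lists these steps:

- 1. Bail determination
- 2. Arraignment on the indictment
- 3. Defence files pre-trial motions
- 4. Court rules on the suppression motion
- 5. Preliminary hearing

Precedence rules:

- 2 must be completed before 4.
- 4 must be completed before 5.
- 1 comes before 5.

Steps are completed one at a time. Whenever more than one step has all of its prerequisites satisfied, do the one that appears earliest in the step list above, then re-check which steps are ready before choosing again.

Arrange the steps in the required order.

Nothing is required for 1, 2 and 3. 1 is listed earlier → 1 first.
Now 2 and 3 have their prerequisites met. 2 is listed earlier, so 2 next.
Ready: 3 and 4. 3 is listed earlier → 3.
4 needed 2, now all done → 4.
5 needed 1 and 4, now all done → 5.

1, 2, 3, 4, 5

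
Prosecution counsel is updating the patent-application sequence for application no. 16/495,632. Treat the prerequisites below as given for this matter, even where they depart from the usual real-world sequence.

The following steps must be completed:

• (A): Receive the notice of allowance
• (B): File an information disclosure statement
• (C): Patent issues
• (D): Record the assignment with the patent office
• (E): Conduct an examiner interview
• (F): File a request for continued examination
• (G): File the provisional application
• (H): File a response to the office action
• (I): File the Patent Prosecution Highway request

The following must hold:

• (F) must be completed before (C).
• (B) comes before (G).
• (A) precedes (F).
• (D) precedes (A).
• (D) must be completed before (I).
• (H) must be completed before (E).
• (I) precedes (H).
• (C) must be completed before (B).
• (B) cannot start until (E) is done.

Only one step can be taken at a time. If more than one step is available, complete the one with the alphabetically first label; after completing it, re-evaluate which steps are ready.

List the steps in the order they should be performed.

(D) → (A) → (F) → (C) → (I) → (H) → (E) → (B) → (G)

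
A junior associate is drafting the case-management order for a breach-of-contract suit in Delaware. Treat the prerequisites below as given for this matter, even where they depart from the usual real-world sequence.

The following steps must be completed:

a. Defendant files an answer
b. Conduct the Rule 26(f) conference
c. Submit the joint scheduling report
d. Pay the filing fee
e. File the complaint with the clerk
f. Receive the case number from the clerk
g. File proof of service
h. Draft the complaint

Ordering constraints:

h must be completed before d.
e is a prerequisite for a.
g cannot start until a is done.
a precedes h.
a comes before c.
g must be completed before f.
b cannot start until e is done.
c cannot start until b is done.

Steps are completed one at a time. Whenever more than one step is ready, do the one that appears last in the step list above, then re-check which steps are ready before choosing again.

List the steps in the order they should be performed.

e, b, a, h, g, f, d, c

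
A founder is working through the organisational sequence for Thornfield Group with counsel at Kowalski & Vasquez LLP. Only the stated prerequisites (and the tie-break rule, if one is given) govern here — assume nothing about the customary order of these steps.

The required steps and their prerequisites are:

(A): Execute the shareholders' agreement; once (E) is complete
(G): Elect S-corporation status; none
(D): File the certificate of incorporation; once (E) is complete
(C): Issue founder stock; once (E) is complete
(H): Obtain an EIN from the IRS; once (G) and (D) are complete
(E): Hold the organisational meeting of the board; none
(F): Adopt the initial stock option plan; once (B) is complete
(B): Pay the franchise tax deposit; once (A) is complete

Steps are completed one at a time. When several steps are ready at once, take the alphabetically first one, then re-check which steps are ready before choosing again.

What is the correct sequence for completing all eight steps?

Nothing is required for (E) and (G). (E) has the earlier label → (E) first.
(A), (C), (D) and (G) are all available; (A) has the earlier label → (A).
(B), (C), (D) and (G) are all available; (B) has the earlier label → (B).
Ready: (C), (D), (F) and (G). (C) has the earlier label → (C).
(D), (F) and (G) are all available; (D) has the earlier label → (D).
(F) and (G) are both available; (F) has the earlier label → (F).
That leaves (G) as the only ready step → (G).
That leaves (H) as the only ready step → (H).

(E) (A) (B) (C) (D) (F) (G) (H)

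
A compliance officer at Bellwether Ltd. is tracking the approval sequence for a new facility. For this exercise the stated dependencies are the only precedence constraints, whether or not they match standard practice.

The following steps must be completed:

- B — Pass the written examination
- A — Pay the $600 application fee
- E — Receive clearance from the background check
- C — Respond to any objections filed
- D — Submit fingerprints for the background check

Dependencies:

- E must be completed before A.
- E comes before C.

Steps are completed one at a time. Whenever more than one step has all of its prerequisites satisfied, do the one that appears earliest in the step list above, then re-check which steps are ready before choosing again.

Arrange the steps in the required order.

B, E and D have no prerequisites; B is listed earlier, so B is first.
Now E and D have their prerequisites met. E is listed earlier, so E next.
A and C now also ready, so the ready set is {A, C, D}; A is listed earlier → A.
Ready: C and D. C is listed earlier → C.
That leaves D as the only ready step → D.

B, E, A, C, D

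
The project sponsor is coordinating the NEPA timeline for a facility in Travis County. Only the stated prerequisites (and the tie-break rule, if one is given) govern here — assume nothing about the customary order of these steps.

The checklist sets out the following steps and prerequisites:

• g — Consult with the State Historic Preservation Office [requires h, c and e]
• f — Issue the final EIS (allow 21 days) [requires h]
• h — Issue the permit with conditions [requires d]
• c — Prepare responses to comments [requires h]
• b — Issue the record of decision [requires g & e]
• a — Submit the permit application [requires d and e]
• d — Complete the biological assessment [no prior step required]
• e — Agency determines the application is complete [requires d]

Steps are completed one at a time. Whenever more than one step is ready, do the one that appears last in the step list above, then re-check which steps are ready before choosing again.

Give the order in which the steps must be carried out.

d, e, a, h, c, f, g, b

Only d has no prerequisites, so it is first.
Ready: e and h. e is listed later → e.
a now also ready, so the ready set is {a, h}; a is listed later → a.
h needed d, now all done → h.
Now c and f have their prerequisites met. c is listed later, so c next.
g now also ready, so the ready set is {f, g}; f is listed later → f.
g needed e, c and h, now all done → g.
b is the only step now ready → b.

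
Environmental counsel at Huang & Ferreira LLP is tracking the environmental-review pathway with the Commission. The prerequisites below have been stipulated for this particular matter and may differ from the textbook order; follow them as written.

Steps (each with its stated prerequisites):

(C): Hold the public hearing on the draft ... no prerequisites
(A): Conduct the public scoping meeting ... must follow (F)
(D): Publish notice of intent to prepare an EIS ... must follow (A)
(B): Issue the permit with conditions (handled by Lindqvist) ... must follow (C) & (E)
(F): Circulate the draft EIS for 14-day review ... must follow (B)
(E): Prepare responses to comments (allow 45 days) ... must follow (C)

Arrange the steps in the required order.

(C) is the only step with nothing outstanding, so it goes first.
(E) needed (C), now all done → (E).
(B) is the only step now ready → (B).
(F) needed (B), now all done → (F).
(A) is the only step now ready → (A).
(D) needed (A), now all done → (D).

(C) → (E) → (B) → (F) → (A) → (D)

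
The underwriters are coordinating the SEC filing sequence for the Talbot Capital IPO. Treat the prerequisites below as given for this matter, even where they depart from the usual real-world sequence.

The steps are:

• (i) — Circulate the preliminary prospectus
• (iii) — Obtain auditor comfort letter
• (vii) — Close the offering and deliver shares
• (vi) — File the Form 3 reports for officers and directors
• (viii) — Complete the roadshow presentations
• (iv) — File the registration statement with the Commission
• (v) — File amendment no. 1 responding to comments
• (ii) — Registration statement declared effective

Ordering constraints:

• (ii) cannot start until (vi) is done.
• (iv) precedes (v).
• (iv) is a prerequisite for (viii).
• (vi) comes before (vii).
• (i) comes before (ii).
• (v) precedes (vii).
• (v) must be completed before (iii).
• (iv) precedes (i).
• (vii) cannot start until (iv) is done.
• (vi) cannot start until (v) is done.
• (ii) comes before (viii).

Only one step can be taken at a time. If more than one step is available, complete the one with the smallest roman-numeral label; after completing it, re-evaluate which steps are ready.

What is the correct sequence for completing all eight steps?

(iv) is the only step with nothing outstanding, so it goes first.
Now (i) and (v) have their prerequisites met. (i) has the earlier label, so (i) next.
(v) needed (iv), now all done → (v).
Ready: (iii) and (vi). (iii) has the earlier label → (iii).
Next only (vi) has its prerequisites met → (vi).
Ready: (ii) and (vii). (ii) has the earlier label → (ii).
Ready: (vii) and (viii). (vii) has the earlier label → (vii).
(viii) needed (ii) and (iv), now all done → (viii).

(iv), (i), (v), (iii), (vi), (ii), (vii), (viii)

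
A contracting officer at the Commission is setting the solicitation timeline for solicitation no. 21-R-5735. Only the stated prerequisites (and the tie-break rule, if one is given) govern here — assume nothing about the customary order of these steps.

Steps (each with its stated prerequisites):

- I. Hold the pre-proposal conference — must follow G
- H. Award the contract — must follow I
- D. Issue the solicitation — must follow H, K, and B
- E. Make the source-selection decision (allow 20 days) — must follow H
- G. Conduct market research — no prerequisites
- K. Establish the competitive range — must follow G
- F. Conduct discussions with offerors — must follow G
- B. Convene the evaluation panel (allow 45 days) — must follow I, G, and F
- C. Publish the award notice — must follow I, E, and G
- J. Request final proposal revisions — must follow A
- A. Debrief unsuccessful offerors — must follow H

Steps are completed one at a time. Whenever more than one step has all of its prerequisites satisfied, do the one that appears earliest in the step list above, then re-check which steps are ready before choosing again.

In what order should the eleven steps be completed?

G → I → H → E → K → F → B → D → C → A → J

Only G has no prerequisites, so it is first.
Ready: I, K and F. I is listed earlier → I.
H now also ready, so the ready set is {H, K, F}; H is listed earlier → H.
E and A now also ready, so the ready set is {E, K, F, A}; E is listed earlier → E.
Now K, F, C and A have their prerequisites met. K is listed earlier, so K next.
Now F, C and A have their prerequisites met. F is listed earlier, so F next.
Ready: B, C and A. B is listed earlier → B.
D now also ready, so the ready set is {D, C, A}; D is listed earlier → D.
Now C and A have their prerequisites met. C is listed earlier, so C next.
That leaves A as the only ready step → A.
That leaves J as the only ready step → J.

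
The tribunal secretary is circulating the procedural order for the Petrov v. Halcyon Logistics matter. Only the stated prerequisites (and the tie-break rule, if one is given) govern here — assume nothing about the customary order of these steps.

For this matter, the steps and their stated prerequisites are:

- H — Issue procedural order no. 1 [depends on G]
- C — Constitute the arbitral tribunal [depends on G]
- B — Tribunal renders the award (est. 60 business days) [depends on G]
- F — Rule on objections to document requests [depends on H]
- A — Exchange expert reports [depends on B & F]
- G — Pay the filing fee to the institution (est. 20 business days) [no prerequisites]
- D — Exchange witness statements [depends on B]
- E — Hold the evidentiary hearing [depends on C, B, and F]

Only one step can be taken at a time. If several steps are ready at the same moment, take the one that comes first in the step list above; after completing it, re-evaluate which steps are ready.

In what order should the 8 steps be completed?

Only G has no prerequisites, so it is first.
Ready: H, C and B. H is listed earlier → H.
Ready: C, B and F. C is listed earlier → C.
B and F are both available; B is listed earlier → B.
D now also ready, so the ready set is {F, D}; F is listed earlier → F.
A and E now also ready, so the ready set is {A, D, E}; A is listed earlier → A.
D and E are both available; D is listed earlier → D.
E is the only step now ready → E.

G → H → C → B → F → A → D → E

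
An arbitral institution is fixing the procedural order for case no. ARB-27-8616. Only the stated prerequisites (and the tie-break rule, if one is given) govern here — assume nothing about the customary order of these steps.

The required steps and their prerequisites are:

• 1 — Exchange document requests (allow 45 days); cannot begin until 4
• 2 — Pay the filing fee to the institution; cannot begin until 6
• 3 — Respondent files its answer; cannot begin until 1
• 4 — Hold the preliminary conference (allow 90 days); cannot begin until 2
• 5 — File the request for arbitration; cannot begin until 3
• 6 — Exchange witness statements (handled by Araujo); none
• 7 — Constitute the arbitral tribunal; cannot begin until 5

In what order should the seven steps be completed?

6 has no prerequisites → 6 first.
2 needed 6, now all done → 2.
That leaves 4 as the only ready step → 4.
1 needed 4, now all done → 1.
3 is the only step now ready → 3.
5 is the only step now ready → 5.
That leaves 7 as the only ready step → 7.

6 → 2 → 4 → 1 → 3 → 5 → 7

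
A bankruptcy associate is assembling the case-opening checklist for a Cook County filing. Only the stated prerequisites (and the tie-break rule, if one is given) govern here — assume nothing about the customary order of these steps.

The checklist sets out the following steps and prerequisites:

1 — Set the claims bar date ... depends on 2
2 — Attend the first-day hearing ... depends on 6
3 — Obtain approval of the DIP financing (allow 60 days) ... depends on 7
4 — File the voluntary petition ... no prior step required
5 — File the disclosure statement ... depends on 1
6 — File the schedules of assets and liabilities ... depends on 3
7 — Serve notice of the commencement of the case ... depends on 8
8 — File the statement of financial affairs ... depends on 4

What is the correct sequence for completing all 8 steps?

4 → 8 → 7 → 3 → 6 → 2 → 1 → 5

Only 4 has no prerequisites, so it is first.
8 needed 4, now all done → 8.
That leaves 7 as the only ready step → 7.
3 needed 7, now all done → 3.
Next only 6 has its prerequisites met → 6.
2 needed 6, now all done → 2.
That leaves 1 as the only ready step → 1.
That leaves 5 as the only ready step → 5.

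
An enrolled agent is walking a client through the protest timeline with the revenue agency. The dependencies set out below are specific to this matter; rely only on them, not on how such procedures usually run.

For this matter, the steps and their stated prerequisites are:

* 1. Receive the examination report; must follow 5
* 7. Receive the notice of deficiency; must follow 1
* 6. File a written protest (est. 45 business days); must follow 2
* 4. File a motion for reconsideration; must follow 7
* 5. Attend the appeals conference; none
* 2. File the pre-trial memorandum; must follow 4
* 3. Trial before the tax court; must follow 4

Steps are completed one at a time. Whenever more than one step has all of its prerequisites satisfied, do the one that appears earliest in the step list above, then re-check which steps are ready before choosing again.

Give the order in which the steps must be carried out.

5, 1, 7, 4, 2, 6, 3

5 has no prerequisites → 5 first.
1 needed 5, now all done → 1.
7 needed 1, now all done → 7.
Next only 4 has its prerequisites met → 4.
Now 2 and 3 have their prerequisites met. 2 is listed earlier, so 2 next.
6 now also ready, so the ready set is {6, 3}; 6 is listed earlier → 6.
3 needed 4, now all done → 3.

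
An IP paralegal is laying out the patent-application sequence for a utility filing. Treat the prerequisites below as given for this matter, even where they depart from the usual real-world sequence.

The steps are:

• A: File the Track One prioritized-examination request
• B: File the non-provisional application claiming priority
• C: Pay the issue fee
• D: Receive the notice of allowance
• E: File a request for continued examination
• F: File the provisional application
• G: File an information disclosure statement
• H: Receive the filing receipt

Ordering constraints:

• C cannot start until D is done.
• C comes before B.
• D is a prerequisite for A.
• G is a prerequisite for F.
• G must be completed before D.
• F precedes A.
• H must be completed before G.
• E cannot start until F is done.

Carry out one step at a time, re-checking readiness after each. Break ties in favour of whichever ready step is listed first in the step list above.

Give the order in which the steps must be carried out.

H, G, D, C, B, F, A, E

H is the only step with nothing outstanding, so it goes first.
That leaves G as the only ready step → G.
Ready: D and F. D is listed earlier → D.
C now also ready, so the ready set is {C, F}; C is listed earlier → C.
B and F are both available; B is listed earlier → B.
That leaves F as the only ready step → F.
Ready: A and E. A is listed earlier → A.
E needed F, now all done → E.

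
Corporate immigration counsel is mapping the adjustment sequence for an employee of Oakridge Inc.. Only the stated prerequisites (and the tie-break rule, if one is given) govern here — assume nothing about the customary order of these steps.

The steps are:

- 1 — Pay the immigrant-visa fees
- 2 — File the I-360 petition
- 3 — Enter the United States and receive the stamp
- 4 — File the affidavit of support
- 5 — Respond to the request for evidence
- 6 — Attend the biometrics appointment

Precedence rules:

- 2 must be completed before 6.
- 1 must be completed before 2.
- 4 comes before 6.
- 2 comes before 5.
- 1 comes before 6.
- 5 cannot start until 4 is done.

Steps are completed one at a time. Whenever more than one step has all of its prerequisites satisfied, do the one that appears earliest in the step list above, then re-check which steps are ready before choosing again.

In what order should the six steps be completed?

1, 3 and 4 have no prerequisites; 1 is listed earlier, so 1 is first.
2, 3 and 4 are all available; 2 is listed earlier → 2.
Now 3 and 4 have their prerequisites met. 3 is listed earlier, so 3 next.
Next only 4 has its prerequisites met → 4.
Now 5 and 6 have their prerequisites met. 5 is listed earlier, so 5 next.
Next only 6 has its prerequisites met → 6.

1 2 3 4 5 6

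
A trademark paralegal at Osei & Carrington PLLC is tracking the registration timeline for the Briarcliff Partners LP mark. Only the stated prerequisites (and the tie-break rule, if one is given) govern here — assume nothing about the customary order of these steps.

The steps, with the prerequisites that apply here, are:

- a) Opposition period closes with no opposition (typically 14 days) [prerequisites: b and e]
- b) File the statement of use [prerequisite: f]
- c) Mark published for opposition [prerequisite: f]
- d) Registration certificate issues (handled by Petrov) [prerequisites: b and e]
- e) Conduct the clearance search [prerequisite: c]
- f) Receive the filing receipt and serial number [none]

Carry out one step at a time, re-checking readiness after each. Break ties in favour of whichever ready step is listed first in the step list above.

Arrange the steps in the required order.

f has no prerequisites → f first.
Now b and c have their prerequisites met. b is listed earlier, so b next.
That leaves c as the only ready step → c.
e is the only step now ready → e.
Now a and d have their prerequisites met. a is listed earlier, so a next.
Next only d has its prerequisites met → d.

f → b → c → e → a → d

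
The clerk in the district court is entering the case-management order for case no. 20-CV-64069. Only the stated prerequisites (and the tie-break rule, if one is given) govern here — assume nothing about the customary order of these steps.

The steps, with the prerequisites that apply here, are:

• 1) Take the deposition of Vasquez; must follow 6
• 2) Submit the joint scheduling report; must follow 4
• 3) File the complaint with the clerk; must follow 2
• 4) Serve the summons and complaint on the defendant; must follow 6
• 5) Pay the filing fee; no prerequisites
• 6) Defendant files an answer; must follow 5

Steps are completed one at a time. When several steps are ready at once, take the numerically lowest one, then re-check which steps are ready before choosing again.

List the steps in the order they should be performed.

5 has no prerequisites → 5 first.
Next only 6 has its prerequisites met → 6.
Ready: 1 and 4. 1 has the earlier label → 1.
4 needed 6, now all done → 4.
2 needed 4, now all done → 2.
Next only 3 has its prerequisites met → 3.

5, 6, 1, 4, 2, 3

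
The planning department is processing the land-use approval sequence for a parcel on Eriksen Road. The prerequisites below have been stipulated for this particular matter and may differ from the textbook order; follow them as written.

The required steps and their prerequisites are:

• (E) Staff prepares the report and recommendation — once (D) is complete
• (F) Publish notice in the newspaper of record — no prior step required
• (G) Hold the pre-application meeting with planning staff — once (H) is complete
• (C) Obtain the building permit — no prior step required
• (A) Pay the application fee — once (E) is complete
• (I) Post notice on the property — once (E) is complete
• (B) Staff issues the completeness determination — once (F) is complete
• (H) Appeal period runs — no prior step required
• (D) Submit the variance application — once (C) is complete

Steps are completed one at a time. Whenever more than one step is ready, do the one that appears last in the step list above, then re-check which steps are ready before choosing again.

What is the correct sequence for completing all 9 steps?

(H), (C), (D), (G), (F), (B), (E), (I), (A)

Nothing is required for (H), (C) and (F). (H) is listed later → (H) first.
Ready: (C), (G) and (F). (C) is listed later → (C).
(D), (G) and (F) are all available; (D) is listed later → (D).
(E) now also ready, so the ready set is {(G), (F), (E)}; (G) is listed later → (G).
Now (F) and (E) have their prerequisites met. (F) is listed later, so (F) next.
Ready: (B) and (E). (B) is listed later → (B).
(E) needed (D), now all done → (E).
(I) and (A) are both available; (I) is listed later → (I).
(A) needed (E), now all done → (A).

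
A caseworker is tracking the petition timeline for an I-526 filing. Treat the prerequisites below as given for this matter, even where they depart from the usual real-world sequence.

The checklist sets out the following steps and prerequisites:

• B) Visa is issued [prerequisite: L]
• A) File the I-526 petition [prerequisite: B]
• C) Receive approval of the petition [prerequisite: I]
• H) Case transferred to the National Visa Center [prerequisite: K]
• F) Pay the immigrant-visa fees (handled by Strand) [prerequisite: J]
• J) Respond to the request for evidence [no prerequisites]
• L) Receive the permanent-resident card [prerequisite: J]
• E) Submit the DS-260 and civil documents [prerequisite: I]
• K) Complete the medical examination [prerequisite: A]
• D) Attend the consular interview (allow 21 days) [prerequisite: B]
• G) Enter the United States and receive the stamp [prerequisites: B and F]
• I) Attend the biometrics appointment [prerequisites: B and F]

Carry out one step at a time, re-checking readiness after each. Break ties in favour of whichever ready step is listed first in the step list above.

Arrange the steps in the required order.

J, F, L, B, A, K, H, D, G, I, C, E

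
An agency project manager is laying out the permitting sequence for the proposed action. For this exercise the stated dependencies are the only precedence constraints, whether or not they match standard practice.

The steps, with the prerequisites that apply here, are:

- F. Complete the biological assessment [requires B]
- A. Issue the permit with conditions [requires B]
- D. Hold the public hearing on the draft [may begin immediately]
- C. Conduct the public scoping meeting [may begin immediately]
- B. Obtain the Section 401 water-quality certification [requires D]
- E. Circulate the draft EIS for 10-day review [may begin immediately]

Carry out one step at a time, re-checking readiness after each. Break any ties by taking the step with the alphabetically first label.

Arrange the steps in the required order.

C, D, B, A, E, F

C, D and E have no prerequisites; C has the earlier label, so C is first.
Ready: D and E. D has the earlier label → D.
B now also ready, so the ready set is {B, E}; B has the earlier label → B.
Now A, E and F have their prerequisites met. A has the earlier label, so A next.
Ready: E and F. E has the earlier label → E.
F needed B, now all done → F.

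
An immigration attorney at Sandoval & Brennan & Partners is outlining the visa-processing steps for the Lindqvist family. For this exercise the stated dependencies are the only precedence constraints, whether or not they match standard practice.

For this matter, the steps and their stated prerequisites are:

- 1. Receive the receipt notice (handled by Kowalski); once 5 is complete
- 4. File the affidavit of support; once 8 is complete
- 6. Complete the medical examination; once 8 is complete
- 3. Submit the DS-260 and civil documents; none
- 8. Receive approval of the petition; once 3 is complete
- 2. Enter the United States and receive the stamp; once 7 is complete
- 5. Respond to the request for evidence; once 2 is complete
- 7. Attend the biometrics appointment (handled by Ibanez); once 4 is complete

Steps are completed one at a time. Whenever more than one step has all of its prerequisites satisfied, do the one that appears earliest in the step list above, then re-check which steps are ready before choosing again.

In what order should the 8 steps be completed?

Only 3 has no prerequisites, so it is first.
That leaves 8 as the only ready step → 8.
Ready: 4 and 6. 4 is listed earlier → 4.
Now 6 and 7 have their prerequisites met. 6 is listed earlier, so 6 next.
Next only 7 has its prerequisites met → 7.
2 is the only step now ready → 2.
5 needed 2, now all done → 5.
That leaves 1 as the only ready step → 1.

3, 8, 4, 6, 7, 2, 5, 1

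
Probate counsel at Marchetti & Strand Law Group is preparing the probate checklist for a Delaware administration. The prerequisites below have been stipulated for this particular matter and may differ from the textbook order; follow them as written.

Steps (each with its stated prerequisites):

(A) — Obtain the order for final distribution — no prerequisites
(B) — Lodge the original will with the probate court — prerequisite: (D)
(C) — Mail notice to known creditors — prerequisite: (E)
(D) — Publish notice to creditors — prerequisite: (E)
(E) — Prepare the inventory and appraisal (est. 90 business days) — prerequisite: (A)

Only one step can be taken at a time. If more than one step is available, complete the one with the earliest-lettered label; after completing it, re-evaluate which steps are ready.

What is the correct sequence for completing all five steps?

(A) (E) (C) (D) (B)

(A) is the only step with nothing outstanding, so it goes first.
(E) needed (A), now all done → (E).
(C) and (D) are both available; (C) has the earlier label → (C).
(D) needed (E), now all done → (D).
(B) is the only step now ready → (B).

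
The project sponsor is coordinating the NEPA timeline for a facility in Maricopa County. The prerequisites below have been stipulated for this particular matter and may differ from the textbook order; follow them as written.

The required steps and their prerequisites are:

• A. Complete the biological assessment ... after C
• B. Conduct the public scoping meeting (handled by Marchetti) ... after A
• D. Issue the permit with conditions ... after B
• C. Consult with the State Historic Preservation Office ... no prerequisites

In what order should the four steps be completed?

Only C has no prerequisites, so it is first.
Next only A has its prerequisites met → A.
Next only B has its prerequisites met → B.
Next only D has its prerequisites met → D.

C, A, B, D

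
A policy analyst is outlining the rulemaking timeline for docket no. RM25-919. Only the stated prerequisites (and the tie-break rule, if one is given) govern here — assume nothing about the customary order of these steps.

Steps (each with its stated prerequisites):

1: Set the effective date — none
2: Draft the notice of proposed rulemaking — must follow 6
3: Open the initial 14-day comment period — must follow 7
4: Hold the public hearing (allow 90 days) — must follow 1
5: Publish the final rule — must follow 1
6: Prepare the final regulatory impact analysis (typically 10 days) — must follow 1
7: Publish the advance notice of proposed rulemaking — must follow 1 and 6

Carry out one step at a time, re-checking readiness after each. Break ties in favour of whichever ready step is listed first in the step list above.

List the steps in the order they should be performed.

1 → 4 → 5 → 6 → 2 → 7 → 3

Only 1 has no prerequisites, so it is first.
Now 4, 5 and 6 have their prerequisites met. 4 is listed earlier, so 4 next.
Now 5 and 6 have their prerequisites met. 5 is listed earlier, so 5 next.
6 is the only step now ready → 6.
Now 2 and 7 have their prerequisites met. 2 is listed earlier, so 2 next.
7 needed 1 and 6, now all done → 7.
3 is the only step now ready → 3.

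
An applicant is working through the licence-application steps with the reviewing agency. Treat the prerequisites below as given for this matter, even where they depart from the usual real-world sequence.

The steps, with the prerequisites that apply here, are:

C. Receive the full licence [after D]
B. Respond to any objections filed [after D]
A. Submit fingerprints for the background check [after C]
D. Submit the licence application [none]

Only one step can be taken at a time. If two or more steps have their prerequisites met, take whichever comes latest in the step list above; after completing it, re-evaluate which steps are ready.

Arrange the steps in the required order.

D → B → C → A

D is the only step with nothing outstanding, so it goes first.
Now B and C have their prerequisites met. B is listed later, so B next.
Next only C has its prerequisites met → C.
Next only A has its prerequisites met → A.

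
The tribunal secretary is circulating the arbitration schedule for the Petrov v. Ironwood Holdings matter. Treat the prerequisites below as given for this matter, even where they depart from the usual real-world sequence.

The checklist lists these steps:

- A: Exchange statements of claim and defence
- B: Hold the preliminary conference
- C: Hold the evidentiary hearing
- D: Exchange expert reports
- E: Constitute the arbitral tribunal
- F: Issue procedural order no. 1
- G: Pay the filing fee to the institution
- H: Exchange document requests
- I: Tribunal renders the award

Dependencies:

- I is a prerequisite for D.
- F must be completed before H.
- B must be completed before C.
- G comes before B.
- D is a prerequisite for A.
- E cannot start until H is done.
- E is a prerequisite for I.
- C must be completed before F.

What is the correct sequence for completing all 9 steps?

Only G has no prerequisites, so it is first.
B is the only step now ready → B.
Next only C has its prerequisites met → C.
That leaves F as the only ready step → F.
That leaves H as the only ready step → H.
That leaves E as the only ready step → E.
That leaves I as the only ready step → I.
Next only D has its prerequisites met → D.
That leaves A as the only ready step → A.

G → B → C → F → H → E → I → D → A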